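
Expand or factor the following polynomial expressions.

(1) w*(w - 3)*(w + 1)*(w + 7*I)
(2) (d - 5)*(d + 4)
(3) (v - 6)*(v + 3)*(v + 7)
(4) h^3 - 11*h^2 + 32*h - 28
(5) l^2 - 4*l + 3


(1) = w^4 - 2*w^3 + 7*I*w^3 - 3*w^2 - 14*I*w^2 - 21*I*w
(2) = d^2 - d - 20
(3) = v^3 + 4*v^2 - 39*v - 126
(4) = (h - 7)*(h - 2)^2
(5) = (l - 3)*(l - 1)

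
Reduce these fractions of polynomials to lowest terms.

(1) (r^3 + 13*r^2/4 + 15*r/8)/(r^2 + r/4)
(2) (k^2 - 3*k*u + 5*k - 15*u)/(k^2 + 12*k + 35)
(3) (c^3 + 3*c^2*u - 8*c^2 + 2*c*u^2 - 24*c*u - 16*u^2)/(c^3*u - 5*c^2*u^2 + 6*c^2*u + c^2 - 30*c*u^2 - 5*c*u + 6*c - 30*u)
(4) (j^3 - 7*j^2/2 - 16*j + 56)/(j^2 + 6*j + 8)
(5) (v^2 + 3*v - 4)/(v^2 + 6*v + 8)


(1) = (8*r^2 + 26*r + 15)/(8*r + 2)
(2) = (k - 3*u)/(k + 7)
(3) = (-c^3 - 3*c^2*u + 8*c^2 - 2*c*u^2 + 24*c*u + 16*u^2)/(-c^3*u + 5*c^2*u^2 - 6*c^2*u - c^2 + 30*c*u^2 + 5*c*u - 6*c + 30*u)
(4) = (2*j^2 - 15*j + 28)/(2*j + 4)
(5) = (v - 1)/(v + 2)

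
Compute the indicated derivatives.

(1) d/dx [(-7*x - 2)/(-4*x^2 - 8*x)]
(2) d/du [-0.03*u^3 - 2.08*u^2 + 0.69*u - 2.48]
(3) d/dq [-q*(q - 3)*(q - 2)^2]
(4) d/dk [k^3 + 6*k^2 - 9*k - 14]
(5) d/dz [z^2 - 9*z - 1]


(1) = (-7*x^2/4 - x - 1)/(x^2*(x^2 + 4*x + 4))
(2) = -0.09*u^2 - 4.16*u + 0.69
(3) = -4*q^3 + 21*q^2 - 32*q + 12
(4) = 3*k^2 + 12*k - 9
(5) = 2*z - 9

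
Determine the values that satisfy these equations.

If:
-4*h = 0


Then:
h = 0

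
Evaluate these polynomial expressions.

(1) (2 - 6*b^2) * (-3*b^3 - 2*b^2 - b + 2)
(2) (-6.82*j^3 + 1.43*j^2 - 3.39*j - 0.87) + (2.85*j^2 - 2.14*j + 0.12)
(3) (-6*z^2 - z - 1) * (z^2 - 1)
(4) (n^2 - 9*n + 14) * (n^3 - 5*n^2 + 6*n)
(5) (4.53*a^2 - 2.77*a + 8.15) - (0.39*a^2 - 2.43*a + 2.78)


(1) = 18*b^5 + 12*b^4 - 16*b^2 - 2*b + 4
(2) = -6.82*j^3 + 4.28*j^2 - 5.53*j - 0.75
(3) = -6*z^4 - z^3 + 5*z^2 + z + 1
(4) = n^5 - 14*n^4 + 65*n^3 - 124*n^2 + 84*n
(5) = 4.14*a^2 - 0.34*a + 5.37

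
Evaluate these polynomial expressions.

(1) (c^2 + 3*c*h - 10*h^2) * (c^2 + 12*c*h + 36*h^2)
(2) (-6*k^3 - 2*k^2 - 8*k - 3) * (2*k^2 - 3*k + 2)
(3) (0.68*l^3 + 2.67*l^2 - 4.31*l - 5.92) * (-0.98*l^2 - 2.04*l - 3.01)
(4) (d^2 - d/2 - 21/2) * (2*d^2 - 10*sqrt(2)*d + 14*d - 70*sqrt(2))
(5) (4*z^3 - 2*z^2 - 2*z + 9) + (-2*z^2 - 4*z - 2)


(1) = c^4 + 15*c^3*h + 62*c^2*h^2 - 12*c*h^3 - 360*h^4
(2) = -12*k^5 + 14*k^4 - 22*k^3 + 14*k^2 - 7*k - 6
(3) = -0.6664*l^5 - 4.0038*l^4 - 3.2698*l^3 + 6.5573*l^2 + 25.0499*l + 17.8192
(4) = 2*d^4 - 10*sqrt(2)*d^3 + 13*d^3 - 65*sqrt(2)*d^2 - 28*d^2 - 147*d + 140*sqrt(2)*d + 735*sqrt(2)
(5) = 4*z^3 - 4*z^2 - 6*z + 7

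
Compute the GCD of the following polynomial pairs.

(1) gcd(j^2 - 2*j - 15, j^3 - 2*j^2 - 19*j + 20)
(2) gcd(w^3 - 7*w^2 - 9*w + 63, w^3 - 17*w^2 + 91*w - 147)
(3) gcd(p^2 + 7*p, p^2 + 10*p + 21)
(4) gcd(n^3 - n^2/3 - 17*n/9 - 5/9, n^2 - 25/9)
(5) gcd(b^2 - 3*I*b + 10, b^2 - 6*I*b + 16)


(1) = j - 5
(2) = w^2 - 10*w + 21
(3) = gcd(p*(p + 7), (p + 3)*(p + 7)) = p + 7
(4) = gcd((n - 5/3)*(n + 1/3)*(n + 1), (n - 5/3)*(n + 5/3)) = n - 5/3
(5) = gcd((b - 5*I)*(b + 2*I), (b - 8*I)*(b + 2*I)) = b + 2*I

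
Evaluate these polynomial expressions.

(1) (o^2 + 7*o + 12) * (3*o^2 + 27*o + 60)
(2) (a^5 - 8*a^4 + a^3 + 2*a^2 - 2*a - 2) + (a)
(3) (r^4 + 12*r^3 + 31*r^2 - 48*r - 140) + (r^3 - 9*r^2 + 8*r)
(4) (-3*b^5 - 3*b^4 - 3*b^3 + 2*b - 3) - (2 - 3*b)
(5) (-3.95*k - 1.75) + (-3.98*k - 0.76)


(1) = 3*o^4 + 48*o^3 + 285*o^2 + 744*o + 720
(2) = a^5 - 8*a^4 + a^3 + 2*a^2 - a - 2
(3) = r^4 + 13*r^3 + 22*r^2 - 40*r - 140
(4) = -3*b^5 - 3*b^4 - 3*b^3 + 5*b - 5
(5) = -7.93*k - 2.51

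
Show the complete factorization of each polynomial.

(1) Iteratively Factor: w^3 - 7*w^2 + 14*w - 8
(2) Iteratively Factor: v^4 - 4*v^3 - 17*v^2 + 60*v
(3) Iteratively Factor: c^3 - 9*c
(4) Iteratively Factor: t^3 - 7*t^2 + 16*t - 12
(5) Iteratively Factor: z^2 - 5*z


(1) = (w - 2)*(w^2 - 5*w + 4) = (w - 2)*(w - 1)*(w - 4)
(2) = (v - 3)*(v^3 - v^2 - 20*v) = (v - 5)*(v - 3)*(v^2 + 4*v) = (v - 5)*(v - 3)*(v + 4)*(v)
(3) = (c + 3)*(c^2 - 3*c) = c*(c + 3)*(c - 3)
(4) = (t - 2)*(t^2 - 5*t + 6) = (t - 2)^2*(t - 3)
(5) = (z)*(z - 5)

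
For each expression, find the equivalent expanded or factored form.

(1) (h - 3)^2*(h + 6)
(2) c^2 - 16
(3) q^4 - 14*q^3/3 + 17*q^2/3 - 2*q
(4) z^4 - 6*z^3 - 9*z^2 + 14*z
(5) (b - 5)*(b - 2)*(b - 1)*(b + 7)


(1) = h^3 - 27*h + 54
(2) = (c - 4)*(c + 4)
(3) = q*(q - 3)*(q - 1)*(q - 2/3)
(4) = z*(z - 7)*(z - 1)*(z + 2)
(5) = b^4 - b^3 - 39*b^2 + 109*b - 70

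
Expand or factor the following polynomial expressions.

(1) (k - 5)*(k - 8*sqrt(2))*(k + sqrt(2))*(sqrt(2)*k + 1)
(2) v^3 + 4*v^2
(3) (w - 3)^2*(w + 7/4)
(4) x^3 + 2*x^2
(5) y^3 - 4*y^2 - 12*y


(1) = sqrt(2)*k^4 - 13*k^3 - 5*sqrt(2)*k^3 - 23*sqrt(2)*k^2 + 65*k^2 - 16*k + 115*sqrt(2)*k + 80
(2) = v^2*(v + 4)
(3) = w^3 - 17*w^2/4 - 3*w/2 + 63/4
(4) = x^2*(x + 2)
(5) = y*(y - 6)*(y + 2)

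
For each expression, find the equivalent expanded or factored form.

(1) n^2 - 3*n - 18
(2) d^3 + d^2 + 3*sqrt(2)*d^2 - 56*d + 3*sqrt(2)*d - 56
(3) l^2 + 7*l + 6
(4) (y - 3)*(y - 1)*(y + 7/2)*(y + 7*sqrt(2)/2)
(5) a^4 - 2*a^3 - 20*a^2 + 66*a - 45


(1) = (n - 6)*(n + 3)
(2) = (d + 1)*(d - 4*sqrt(2))*(d + 7*sqrt(2))
(3) = (l + 1)*(l + 6)
(4) = y^4 - y^3/2 + 7*sqrt(2)*y^3/2 - 11*y^2 - 7*sqrt(2)*y^2/4 - 77*sqrt(2)*y/2 + 21*y/2 + 147*sqrt(2)/4
(5) = (a - 3)^2*(a - 1)*(a + 5)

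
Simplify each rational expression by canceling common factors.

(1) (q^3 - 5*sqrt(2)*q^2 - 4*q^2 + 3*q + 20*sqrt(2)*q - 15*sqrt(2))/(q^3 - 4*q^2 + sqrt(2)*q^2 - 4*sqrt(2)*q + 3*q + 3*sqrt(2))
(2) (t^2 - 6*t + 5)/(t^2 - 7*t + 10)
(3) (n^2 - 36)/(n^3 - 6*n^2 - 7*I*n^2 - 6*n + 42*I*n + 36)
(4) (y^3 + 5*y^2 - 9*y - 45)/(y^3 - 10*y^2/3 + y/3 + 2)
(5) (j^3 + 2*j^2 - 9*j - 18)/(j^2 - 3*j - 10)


(1) = (q - 5*sqrt(2))/(q + sqrt(2))
(2) = (t - 1)/(t - 2)
(3) = (n + 6)/(n^2 - 7*I*n - 6)
(4) = (3*y^2 + 24*y + 45)/(3*y^2 - y - 2)
(5) = (j^2 - 9)/(j - 5)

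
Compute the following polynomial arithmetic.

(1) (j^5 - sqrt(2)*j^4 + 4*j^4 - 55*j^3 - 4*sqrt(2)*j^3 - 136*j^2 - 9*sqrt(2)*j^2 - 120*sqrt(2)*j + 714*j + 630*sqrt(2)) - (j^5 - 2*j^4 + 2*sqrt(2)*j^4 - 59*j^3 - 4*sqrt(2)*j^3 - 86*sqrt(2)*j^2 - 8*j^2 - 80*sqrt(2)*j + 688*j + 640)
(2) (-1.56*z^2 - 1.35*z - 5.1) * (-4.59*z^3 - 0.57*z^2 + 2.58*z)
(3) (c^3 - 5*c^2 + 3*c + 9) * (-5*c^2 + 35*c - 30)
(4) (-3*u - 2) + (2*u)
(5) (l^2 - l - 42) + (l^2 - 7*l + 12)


(1) = -3*sqrt(2)*j^4 + 6*j^4 + 4*j^3 - 128*j^2 + 77*sqrt(2)*j^2 - 40*sqrt(2)*j + 26*j - 640 + 630*sqrt(2)
(2) = 7.1604*z^5 + 7.0857*z^4 + 20.1537*z^3 - 0.576*z^2 - 13.158*z
(3) = -5*c^5 + 60*c^4 - 220*c^3 + 210*c^2 + 225*c - 270
(4) = -u - 2
(5) = 2*l^2 - 8*l - 30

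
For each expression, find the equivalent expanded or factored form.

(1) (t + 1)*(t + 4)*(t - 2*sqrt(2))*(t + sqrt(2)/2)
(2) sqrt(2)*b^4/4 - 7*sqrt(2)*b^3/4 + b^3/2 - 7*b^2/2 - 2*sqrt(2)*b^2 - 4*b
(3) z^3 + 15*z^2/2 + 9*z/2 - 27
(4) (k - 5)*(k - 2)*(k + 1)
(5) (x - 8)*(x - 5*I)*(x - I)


(1) = t^4 - 3*sqrt(2)*t^3/2 + 5*t^3 - 15*sqrt(2)*t^2/2 + 2*t^2 - 10*t - 6*sqrt(2)*t - 8
(2) = b*(b/2 + sqrt(2)/2)*(b - 8)*(sqrt(2)*b/2 + sqrt(2)/2)
(3) = (z - 3/2)*(z + 3)*(z + 6)
(4) = k^3 - 6*k^2 + 3*k + 10
(5) = x^3 - 8*x^2 - 6*I*x^2 - 5*x + 48*I*x + 40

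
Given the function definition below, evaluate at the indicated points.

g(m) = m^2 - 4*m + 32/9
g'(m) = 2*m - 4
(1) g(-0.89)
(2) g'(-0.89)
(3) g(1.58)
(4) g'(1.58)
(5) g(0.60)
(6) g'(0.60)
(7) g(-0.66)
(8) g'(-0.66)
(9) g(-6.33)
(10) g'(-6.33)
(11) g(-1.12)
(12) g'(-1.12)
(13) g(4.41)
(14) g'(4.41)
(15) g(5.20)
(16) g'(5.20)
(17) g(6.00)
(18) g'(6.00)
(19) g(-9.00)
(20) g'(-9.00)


(1) = 7.91
(2) = -5.78
(3) = -0.27
(4) = -0.84
(5) = 1.52
(6) = -2.80
(7) = 6.63
(8) = -5.32
(9) = 68.94
(10) = -16.66
(11) = 9.29
(12) = -6.24
(13) = 5.36
(14) = 4.82
(15) = 9.80
(16) = 6.40
(17) = 15.56
(18) = 8.00
(19) = 120.56
(20) = -22.00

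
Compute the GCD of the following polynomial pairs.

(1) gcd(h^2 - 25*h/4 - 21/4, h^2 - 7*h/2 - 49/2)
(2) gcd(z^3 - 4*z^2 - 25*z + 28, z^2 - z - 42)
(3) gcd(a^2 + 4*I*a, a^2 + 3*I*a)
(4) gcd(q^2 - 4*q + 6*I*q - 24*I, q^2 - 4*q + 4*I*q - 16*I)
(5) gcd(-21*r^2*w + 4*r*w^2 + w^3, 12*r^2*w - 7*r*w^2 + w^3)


(1) = h - 7
(2) = z - 7
(3) = gcd(a*(a + 4*I), a*(a + 3*I)) = a
(4) = q - 4
(5) = gcd(w*(-3*r + w)*(7*r + w), w*(-4*r + w)*(-3*r + w)) = 3*r*w - w^2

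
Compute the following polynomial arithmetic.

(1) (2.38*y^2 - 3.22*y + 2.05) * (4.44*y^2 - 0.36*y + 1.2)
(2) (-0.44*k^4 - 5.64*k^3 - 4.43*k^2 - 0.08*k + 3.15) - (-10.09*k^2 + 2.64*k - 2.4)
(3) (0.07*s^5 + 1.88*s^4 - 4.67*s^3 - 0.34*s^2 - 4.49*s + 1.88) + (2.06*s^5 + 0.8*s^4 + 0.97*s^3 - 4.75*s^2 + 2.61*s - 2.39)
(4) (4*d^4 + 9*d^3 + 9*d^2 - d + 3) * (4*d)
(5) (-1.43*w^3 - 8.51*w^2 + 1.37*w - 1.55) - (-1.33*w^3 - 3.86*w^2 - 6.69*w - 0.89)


(1) = 10.5672*y^4 - 15.1536*y^3 + 13.1172*y^2 - 4.602*y + 2.46
(2) = -0.44*k^4 - 5.64*k^3 + 5.66*k^2 - 2.72*k + 5.55
(3) = 2.13*s^5 + 2.68*s^4 - 3.7*s^3 - 5.09*s^2 - 1.88*s - 0.51
(4) = 16*d^5 + 36*d^4 + 36*d^3 - 4*d^2 + 12*d
(5) = -0.1*w^3 - 4.65*w^2 + 8.06*w - 0.66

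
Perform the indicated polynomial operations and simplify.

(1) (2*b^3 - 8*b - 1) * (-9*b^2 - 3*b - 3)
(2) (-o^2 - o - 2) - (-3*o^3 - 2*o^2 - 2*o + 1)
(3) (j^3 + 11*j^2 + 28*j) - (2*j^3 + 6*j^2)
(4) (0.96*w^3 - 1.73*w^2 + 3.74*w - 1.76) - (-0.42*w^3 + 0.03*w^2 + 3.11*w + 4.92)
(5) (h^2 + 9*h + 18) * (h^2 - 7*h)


(1) = -18*b^5 - 6*b^4 + 66*b^3 + 33*b^2 + 27*b + 3
(2) = 3*o^3 + o^2 + o - 3
(3) = -j^3 + 5*j^2 + 28*j
(4) = 1.38*w^3 - 1.76*w^2 + 0.63*w - 6.68
(5) = h^4 + 2*h^3 - 45*h^2 - 126*h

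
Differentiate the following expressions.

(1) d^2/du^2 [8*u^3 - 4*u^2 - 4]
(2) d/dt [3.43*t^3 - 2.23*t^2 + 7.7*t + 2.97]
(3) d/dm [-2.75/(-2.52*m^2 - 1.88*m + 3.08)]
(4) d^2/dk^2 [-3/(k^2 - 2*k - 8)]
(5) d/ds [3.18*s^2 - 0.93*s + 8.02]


(1) = 48*u - 8
(2) = 10.29*t^2 - 4.46*t + 7.7
(3) = (-13.86*m - 5.17)/(2.52*m^2 + 1.88*m - 3.08)^2
(4) = 6*(-k^2 + 2*k + 4*(k - 1)^2 + 8)/(-k^2 + 2*k + 8)^3
(5) = 6.36*s - 0.93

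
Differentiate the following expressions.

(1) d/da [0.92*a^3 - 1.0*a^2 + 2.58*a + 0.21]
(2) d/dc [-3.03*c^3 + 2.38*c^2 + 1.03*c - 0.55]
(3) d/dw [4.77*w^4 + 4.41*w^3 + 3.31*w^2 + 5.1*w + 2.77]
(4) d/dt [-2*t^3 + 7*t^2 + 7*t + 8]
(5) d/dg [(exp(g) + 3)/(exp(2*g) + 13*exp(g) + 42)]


(1) = 2.76*a^2 - 2.0*a + 2.58
(2) = -9.09*c^2 + 4.76*c + 1.03
(3) = 19.08*w^3 + 13.23*w^2 + 6.62*w + 5.1
(4) = -6*t^2 + 14*t + 7
(5) = (-(exp(g) + 3)*(2*exp(g) + 13) + exp(2*g) + 13*exp(g) + 42)*exp(g)/(exp(2*g) + 13*exp(g) + 42)^2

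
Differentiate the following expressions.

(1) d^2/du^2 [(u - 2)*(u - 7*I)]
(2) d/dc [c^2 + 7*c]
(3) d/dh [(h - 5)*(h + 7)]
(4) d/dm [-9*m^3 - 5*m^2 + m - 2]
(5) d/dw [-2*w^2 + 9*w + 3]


(1) = 2
(2) = 2*c + 7
(3) = 2*h + 2
(4) = -27*m^2 - 10*m + 1
(5) = 9 - 4*w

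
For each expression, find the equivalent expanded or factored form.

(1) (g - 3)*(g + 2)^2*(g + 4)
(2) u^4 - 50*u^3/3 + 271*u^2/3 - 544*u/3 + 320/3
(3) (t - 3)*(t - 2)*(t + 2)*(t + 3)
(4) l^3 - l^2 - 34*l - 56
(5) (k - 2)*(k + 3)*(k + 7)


(1) = g^4 + 5*g^3 - 4*g^2 - 44*g - 48
(2) = (u - 8)*(u - 5)*(u - 8/3)*(u - 1)
(3) = t^4 - 13*t^2 + 36
(4) = (l - 7)*(l + 2)*(l + 4)
(5) = k^3 + 8*k^2 + k - 42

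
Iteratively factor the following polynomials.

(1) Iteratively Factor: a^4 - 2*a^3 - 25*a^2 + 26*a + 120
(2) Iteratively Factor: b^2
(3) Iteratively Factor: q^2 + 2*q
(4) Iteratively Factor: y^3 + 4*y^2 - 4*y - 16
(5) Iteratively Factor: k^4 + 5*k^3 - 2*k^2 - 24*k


(1) = (a - 3)*(a^3 + a^2 - 22*a - 40) = (a - 3)*(a + 2)*(a^2 - a - 20) = (a - 3)*(a + 2)*(a + 4)*(a - 5)
(2) = (b)*(b)
(3) = (q)*(q + 2)
(4) = (y - 2)*(y^2 + 6*y + 8) = (y - 2)*(y + 2)*(y + 4)
(5) = (k + 4)*(k^3 + k^2 - 6*k) = (k + 3)*(k + 4)*(k^2 - 2*k) = k*(k + 3)*(k + 4)*(k - 2)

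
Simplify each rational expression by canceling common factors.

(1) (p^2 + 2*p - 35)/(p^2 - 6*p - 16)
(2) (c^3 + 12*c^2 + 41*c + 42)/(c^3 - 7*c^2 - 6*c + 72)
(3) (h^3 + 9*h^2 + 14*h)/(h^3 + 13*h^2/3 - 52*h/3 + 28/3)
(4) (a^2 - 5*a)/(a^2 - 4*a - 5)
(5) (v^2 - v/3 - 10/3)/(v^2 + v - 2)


(1) = (p^2 + 2*p - 35)/(p^2 - 6*p - 16)
(2) = (c^2 + 9*c + 14)/(c^2 - 10*c + 24)
(3) = (3*h^2 + 6*h)/(3*h^2 - 8*h + 4)
(4) = a/(a + 1)
(5) = (3*v^2 - v - 10)/(3*v^2 + 3*v - 6)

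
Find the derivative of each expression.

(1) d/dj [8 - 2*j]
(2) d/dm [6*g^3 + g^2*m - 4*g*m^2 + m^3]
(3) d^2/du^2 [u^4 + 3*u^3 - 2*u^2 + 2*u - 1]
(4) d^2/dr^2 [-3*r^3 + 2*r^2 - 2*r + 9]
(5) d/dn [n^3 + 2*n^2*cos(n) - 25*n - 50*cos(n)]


(1) = -2
(2) = g^2 - 8*g*m + 3*m^2
(3) = 12*u^2 + 18*u - 4
(4) = 4 - 18*r
(5) = -2*n^2*sin(n) + 3*n^2 + 4*n*cos(n) + 50*sin(n) - 25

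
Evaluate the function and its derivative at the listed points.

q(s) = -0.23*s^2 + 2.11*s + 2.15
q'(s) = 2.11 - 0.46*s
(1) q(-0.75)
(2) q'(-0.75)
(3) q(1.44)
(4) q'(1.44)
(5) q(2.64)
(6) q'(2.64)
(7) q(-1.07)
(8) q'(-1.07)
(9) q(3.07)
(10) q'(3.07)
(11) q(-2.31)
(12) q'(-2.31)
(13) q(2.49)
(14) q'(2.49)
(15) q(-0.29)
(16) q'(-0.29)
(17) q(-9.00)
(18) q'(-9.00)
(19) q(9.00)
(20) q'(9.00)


(1) = 0.44
(2) = 2.46
(3) = 4.71
(4) = 1.45
(5) = 6.12
(6) = 0.90
(7) = -0.37
(8) = 2.60
(9) = 6.46
(10) = 0.70
(11) = -3.95
(12) = 3.17
(13) = 5.98
(14) = 0.96
(15) = 1.52
(16) = 2.24
(17) = -35.47
(18) = 6.25
(19) = 2.51
(20) = -2.03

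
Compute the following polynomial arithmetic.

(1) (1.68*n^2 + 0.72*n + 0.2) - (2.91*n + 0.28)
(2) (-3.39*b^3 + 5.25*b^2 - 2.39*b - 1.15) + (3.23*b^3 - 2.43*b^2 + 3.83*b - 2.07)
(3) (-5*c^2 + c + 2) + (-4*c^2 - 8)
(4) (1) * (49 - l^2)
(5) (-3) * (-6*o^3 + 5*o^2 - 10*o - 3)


(1) = 1.68*n^2 - 2.19*n - 0.08
(2) = -0.16*b^3 + 2.82*b^2 + 1.44*b - 3.22
(3) = -9*c^2 + c - 6
(4) = 49 - l^2
(5) = 18*o^3 - 15*o^2 + 30*o + 9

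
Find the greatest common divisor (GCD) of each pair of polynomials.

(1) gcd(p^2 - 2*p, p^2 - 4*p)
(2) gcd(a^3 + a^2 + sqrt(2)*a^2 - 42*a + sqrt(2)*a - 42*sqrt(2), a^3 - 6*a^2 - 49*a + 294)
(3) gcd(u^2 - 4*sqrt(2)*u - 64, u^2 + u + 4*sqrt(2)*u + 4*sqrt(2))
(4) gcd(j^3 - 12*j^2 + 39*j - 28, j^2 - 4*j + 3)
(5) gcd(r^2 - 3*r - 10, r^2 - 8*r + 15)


(1) = p
(2) = a^2 + a - 42
(3) = gcd((u - 8*sqrt(2))*(u + 4*sqrt(2)), (u + 1)*(u + 4*sqrt(2))) = u + 4*sqrt(2)
(4) = j - 1
(5) = gcd((r - 5)*(r + 2), (r - 5)*(r - 3)) = r - 5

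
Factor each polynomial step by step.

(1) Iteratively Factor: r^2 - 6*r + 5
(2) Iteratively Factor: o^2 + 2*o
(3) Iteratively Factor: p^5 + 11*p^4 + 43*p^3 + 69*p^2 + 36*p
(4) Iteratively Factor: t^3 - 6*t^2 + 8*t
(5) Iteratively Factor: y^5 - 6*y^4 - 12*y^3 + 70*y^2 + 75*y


(1) = (r - 5)*(r - 1)
(2) = (o + 2)*(o)
(3) = (p + 3)*(p^4 + 8*p^3 + 19*p^2 + 12*p) = p*(p + 3)*(p^3 + 8*p^2 + 19*p + 12) = p*(p + 3)^2*(p^2 + 5*p + 4) = p*(p + 1)*(p + 3)^2*(p + 4)
(4) = (t - 4)*(t^2 - 2*t) = (t - 4)*(t - 2)*(t)
(5) = (y - 5)*(y^4 - y^3 - 17*y^2 - 15*y) = (y - 5)^2*(y^3 + 4*y^2 + 3*y) = (y - 5)^2*(y + 1)*(y^2 + 3*y) = (y - 5)^2*(y + 1)*(y + 3)*(y)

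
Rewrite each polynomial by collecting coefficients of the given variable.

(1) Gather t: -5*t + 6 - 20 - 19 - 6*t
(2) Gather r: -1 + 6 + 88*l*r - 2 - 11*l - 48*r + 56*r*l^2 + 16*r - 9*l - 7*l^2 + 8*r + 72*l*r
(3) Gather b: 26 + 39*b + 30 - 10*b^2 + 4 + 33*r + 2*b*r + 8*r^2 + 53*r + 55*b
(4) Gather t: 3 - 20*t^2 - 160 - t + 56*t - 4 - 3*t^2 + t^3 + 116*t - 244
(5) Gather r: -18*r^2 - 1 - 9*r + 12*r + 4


(1) = -11*t - 33
(2) = -7*l^2 - 20*l + r*(56*l^2 + 160*l - 24) + 3
(3) = -10*b^2 + b*(2*r + 94) + 8*r^2 + 86*r + 60
(4) = t^3 - 23*t^2 + 171*t - 405
(5) = -18*r^2 + 3*r + 3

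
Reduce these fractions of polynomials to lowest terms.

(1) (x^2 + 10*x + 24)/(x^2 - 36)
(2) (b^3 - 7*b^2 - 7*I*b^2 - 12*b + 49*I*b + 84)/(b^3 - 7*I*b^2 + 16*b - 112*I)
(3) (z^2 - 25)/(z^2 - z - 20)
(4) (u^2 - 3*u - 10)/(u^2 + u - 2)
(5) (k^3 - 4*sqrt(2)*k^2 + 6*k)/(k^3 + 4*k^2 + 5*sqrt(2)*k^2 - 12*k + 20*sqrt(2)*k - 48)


(1) = (x + 4)/(x - 6)
(2) = (b^2 + b*(-7 - 3*I) + 21*I)/(b^2 - 3*I*b + 28)
(3) = (z + 5)/(z + 4)
(4) = (u - 5)/(u - 1)
(5) = (k^2 - 3*sqrt(2)*k)/(k^2 + k*(4 + 6*sqrt(2)) + 24*sqrt(2))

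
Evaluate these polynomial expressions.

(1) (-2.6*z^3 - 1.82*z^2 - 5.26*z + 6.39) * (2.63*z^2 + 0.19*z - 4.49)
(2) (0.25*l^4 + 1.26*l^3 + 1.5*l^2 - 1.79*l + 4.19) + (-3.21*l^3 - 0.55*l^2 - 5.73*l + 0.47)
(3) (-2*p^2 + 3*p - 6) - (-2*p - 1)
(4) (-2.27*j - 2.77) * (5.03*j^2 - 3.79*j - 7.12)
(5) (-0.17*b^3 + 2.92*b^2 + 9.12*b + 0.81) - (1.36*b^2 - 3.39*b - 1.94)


(1) = -6.838*z^5 - 5.2806*z^4 - 2.5056*z^3 + 23.9781*z^2 + 24.8315*z - 28.6911
(2) = 0.25*l^4 - 1.95*l^3 + 0.95*l^2 - 7.52*l + 4.66
(3) = -2*p^2 + 5*p - 5
(4) = -11.4181*j^3 - 5.3298*j^2 + 26.6607*j + 19.7224
(5) = -0.17*b^3 + 1.56*b^2 + 12.51*b + 2.75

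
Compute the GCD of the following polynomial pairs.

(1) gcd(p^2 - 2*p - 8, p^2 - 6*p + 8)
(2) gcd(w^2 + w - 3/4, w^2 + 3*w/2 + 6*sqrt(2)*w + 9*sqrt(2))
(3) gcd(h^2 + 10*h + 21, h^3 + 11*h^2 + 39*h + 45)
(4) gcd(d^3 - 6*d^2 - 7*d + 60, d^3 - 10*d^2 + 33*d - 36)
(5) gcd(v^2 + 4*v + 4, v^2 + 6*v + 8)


(1) = p - 4
(2) = gcd((w - 1/2)*(w + 3/2), (w + 3/2)*(w + 6*sqrt(2))) = w + 3/2
(3) = h + 3
(4) = d - 4
(5) = v + 2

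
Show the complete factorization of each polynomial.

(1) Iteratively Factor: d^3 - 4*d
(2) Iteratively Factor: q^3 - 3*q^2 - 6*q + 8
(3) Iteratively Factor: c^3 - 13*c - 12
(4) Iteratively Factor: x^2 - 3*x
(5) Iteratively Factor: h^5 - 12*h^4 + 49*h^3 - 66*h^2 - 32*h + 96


(1) = (d - 2)*(d^2 + 2*d) = (d - 2)*(d + 2)*(d)
(2) = (q - 1)*(q^2 - 2*q - 8) = (q - 1)*(q + 2)*(q - 4)
(3) = (c + 3)*(c^2 - 3*c - 4) = (c + 1)*(c + 3)*(c - 4)
(4) = (x)*(x - 3)
(5) = (h - 4)*(h^4 - 8*h^3 + 17*h^2 + 2*h - 24) = (h - 4)*(h - 3)*(h^3 - 5*h^2 + 2*h + 8) = (h - 4)*(h - 3)*(h + 1)*(h^2 - 6*h + 8) = (h - 4)*(h - 3)*(h - 2)*(h + 1)*(h - 4)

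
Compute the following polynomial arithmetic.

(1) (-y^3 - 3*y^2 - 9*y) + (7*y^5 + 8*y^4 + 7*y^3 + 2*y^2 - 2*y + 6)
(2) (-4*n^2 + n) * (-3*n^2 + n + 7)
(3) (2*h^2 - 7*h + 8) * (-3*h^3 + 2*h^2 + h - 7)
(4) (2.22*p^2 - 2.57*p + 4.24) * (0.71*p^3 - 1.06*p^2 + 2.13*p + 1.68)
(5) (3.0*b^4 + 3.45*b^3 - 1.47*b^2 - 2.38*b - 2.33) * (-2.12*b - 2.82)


(1) = 7*y^5 + 8*y^4 + 6*y^3 - y^2 - 11*y + 6
(2) = 12*n^4 - 7*n^3 - 27*n^2 + 7*n
(3) = -6*h^5 + 25*h^4 - 36*h^3 - 5*h^2 + 57*h - 56
(4) = 1.5762*p^5 - 4.1779*p^4 + 10.4632*p^3 - 6.2389*p^2 + 4.7136*p + 7.1232
(5) = -6.36*b^5 - 15.774*b^4 - 6.6126*b^3 + 9.191*b^2 + 11.6512*b + 6.5706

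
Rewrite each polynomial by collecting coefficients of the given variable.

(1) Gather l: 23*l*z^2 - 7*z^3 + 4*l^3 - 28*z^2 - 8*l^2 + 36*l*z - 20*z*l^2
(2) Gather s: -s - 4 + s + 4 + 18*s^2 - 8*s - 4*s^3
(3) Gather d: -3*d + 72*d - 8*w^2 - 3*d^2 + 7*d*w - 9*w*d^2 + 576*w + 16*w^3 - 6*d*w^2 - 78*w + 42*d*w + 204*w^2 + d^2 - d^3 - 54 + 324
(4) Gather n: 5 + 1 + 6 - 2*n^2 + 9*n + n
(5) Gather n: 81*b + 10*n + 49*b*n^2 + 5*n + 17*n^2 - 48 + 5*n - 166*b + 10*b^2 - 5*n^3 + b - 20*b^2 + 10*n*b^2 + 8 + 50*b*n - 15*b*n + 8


(1) = 4*l^3 + l^2*(-20*z - 8) + l*(23*z^2 + 36*z) - 7*z^3 - 28*z^2
(2) = -4*s^3 + 18*s^2 - 8*s
(3) = -d^3 + d^2*(-9*w - 2) + d*(-6*w^2 + 49*w + 69) + 16*w^3 + 196*w^2 + 498*w + 270
(4) = -2*n^2 + 10*n + 12
(5) = -10*b^2 - 84*b - 5*n^3 + n^2*(49*b + 17) + n*(10*b^2 + 35*b + 20) - 32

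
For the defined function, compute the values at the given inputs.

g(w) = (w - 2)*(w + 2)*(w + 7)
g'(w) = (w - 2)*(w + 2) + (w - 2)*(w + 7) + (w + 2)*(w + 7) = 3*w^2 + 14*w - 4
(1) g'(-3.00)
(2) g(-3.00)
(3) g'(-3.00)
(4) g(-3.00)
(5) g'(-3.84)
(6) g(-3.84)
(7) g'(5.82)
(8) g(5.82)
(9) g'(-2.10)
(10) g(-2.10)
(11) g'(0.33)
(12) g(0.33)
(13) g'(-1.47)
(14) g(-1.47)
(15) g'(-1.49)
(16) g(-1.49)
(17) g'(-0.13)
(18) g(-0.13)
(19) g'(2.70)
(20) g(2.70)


(1) = -19.00
(2) = 20.00
(3) = -19.00
(4) = 20.00
(5) = -13.52
(6) = 33.96
(7) = 179.10
(8) = 382.96
(9) = -20.17
(10) = 2.01
(11) = 0.95
(12) = -28.52
(13) = -18.10
(14) = -10.17
(15) = -18.20
(16) = -9.81
(17) = -5.77
(18) = -27.36
(19) = 55.67
(20) = 31.91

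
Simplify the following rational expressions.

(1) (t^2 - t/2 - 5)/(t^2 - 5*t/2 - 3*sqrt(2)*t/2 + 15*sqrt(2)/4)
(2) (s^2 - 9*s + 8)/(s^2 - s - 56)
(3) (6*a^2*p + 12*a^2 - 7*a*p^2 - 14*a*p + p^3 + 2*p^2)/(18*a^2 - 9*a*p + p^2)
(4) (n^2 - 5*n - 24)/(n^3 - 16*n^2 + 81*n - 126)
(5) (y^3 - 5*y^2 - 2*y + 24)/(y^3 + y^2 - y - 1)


(1) = (8*t + 16)/(8*t - 12*sqrt(2))
(2) = (s - 1)/(s + 7)
(3) = (-a*p - 2*a + p^2 + 2*p)/(-3*a + p)
(4) = (n^2 - 5*n - 24)/(n^3 - 16*n^2 + 81*n - 126)
(5) = (y^3 - 5*y^2 - 2*y + 24)/(y^3 + y^2 - y - 1)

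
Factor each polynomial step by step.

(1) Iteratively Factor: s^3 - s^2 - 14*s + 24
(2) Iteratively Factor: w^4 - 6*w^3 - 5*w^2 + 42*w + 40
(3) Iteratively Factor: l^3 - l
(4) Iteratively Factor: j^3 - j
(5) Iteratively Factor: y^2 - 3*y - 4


(1) = (s + 4)*(s^2 - 5*s + 6) = (s - 2)*(s + 4)*(s - 3)
(2) = (w - 5)*(w^3 - w^2 - 10*w - 8) = (w - 5)*(w + 2)*(w^2 - 3*w - 4) = (w - 5)*(w + 1)*(w + 2)*(w - 4)
(3) = (l + 1)*(l^2 - l) = (l - 1)*(l + 1)*(l)
(4) = (j + 1)*(j^2 - j) = (j - 1)*(j + 1)*(j)
(5) = (y + 1)*(y - 4)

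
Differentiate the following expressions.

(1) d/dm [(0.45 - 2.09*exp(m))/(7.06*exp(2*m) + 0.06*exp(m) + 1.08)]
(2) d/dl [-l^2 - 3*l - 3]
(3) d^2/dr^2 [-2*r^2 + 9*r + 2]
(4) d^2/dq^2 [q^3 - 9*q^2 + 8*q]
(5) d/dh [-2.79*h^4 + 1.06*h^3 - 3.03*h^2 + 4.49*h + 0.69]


(1) = (14.7554*exp(2*m) - 6.354*exp(m) - 2.2842)*exp(m)/(49.8436*exp(4*m) + 0.8472*exp(3*m) + 15.2532*exp(2*m) + 0.1296*exp(m) + 1.1664)
(2) = -2*l - 3
(3) = -4
(4) = 6*q - 18
(5) = -11.16*h^3 + 3.18*h^2 - 6.06*h + 4.49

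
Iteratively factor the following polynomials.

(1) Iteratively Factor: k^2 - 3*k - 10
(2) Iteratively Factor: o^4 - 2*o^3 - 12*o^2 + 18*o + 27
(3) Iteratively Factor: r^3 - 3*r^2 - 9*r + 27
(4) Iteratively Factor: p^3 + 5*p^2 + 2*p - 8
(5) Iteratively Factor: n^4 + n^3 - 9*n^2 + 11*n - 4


(1) = (k - 5)*(k + 2)
(2) = (o - 3)*(o^3 + o^2 - 9*o - 9) = (o - 3)^2*(o^2 + 4*o + 3) = (o - 3)^2*(o + 1)*(o + 3)
(3) = (r - 3)*(r^2 - 9) = (r - 3)^2*(r + 3)
(4) = (p + 4)*(p^2 + p - 2) = (p - 1)*(p + 4)*(p + 2)
(5) = (n + 4)*(n^3 - 3*n^2 + 3*n - 1) = (n - 1)*(n + 4)*(n^2 - 2*n + 1) = (n - 1)^2*(n + 4)*(n - 1)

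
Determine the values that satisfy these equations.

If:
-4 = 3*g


Then:
g = -4/3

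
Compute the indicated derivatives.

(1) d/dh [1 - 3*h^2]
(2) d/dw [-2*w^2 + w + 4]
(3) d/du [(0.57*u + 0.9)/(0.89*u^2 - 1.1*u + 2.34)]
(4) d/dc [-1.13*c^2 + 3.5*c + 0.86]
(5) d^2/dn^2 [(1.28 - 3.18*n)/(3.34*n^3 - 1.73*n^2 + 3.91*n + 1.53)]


(1) = -6*h
(2) = 1 - 4*w
(3) = (-0.5073*u^2 - 1.602*u + 2.3238)/(0.7921*u^4 - 1.958*u^3 + 5.3752*u^2 - 5.148*u + 5.4756)
(4) = 3.5 - 2.26*c
(5) = (-212.848848*n^5 + 281.598072*n^4 - 54.314596*n^3 + 318.286896*n^2 - 141.699012*n + 83.961028)/(37.259704*n^9 - 57.897564*n^8 + 160.844046*n^7 - 89.530085*n^6 + 135.249603*n^5 + 54.277464*n^4 + 21.136015*n^3 + 58.023108*n^2 + 27.458757*n + 3.581577)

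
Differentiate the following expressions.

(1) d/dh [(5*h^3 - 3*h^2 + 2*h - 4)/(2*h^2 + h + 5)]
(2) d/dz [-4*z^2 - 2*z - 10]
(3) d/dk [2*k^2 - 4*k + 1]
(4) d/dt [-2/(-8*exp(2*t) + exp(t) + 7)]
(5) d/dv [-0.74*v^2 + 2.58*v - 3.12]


(1) = 2*(5*h^4 + 5*h^3 + 34*h^2 - 7*h + 7)/(4*h^4 + 4*h^3 + 21*h^2 + 10*h + 25)
(2) = -8*z - 2
(3) = 4*k - 4
(4) = (2 - 32*exp(t))*exp(t)/(-8*exp(2*t) + exp(t) + 7)^2
(5) = 2.58 - 1.48*v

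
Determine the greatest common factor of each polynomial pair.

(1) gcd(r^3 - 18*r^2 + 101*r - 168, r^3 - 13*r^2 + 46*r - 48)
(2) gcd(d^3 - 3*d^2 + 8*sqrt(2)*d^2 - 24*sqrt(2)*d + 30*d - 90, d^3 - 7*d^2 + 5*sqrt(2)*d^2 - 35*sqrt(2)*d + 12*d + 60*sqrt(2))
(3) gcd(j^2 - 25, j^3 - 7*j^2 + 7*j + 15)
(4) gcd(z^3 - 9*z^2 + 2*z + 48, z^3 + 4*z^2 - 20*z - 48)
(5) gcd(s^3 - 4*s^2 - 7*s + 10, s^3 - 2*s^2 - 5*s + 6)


(1) = r^2 - 11*r + 24
(2) = gcd((d - 3)*(d + 3*sqrt(2))*(d + 5*sqrt(2)), (d - 4)*(d - 3)*(d + 5*sqrt(2))) = d^2 + d*(-3 + 5*sqrt(2)) - 15*sqrt(2)
(3) = gcd((j - 5)*(j + 5), (j - 5)*(j - 3)*(j + 1)) = j - 5
(4) = gcd((z - 8)*(z - 3)*(z + 2), (z - 4)*(z + 2)*(z + 6)) = z + 2
(5) = gcd((s - 5)*(s - 1)*(s + 2), (s - 3)*(s - 1)*(s + 2)) = s^2 + s - 2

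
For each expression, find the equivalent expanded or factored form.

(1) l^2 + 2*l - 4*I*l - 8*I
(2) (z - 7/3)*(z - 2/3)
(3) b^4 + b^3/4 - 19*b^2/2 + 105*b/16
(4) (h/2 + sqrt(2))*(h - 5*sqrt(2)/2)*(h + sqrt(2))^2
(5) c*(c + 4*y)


(1) = (l + 2)*(l - 4*I)
(2) = z^2 - 3*z + 14/9
(3) = b*(b - 5/2)*(b - 3/4)*(b + 7/2)
(4) = h^4/2 + 3*sqrt(2)*h^3/4 - 5*h^2 - 21*sqrt(2)*h/2 - 10
(5) = c^2 + 4*c*y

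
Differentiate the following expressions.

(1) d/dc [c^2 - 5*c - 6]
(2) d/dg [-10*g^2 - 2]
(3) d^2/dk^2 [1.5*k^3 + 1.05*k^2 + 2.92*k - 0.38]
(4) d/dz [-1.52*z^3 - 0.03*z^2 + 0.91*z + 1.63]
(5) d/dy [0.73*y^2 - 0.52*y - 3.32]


(1) = 2*c - 5
(2) = -20*g
(3) = 9.0*k + 2.1
(4) = -4.56*z^2 - 0.06*z + 0.91
(5) = 1.46*y - 0.52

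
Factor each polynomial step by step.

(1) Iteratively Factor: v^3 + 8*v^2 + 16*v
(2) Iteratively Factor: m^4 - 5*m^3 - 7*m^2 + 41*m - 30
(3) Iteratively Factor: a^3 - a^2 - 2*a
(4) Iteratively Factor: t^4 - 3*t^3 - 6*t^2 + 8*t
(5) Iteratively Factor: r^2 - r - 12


(1) = (v + 4)*(v^2 + 4*v) = (v + 4)^2*(v)
(2) = (m - 1)*(m^3 - 4*m^2 - 11*m + 30) = (m - 2)*(m - 1)*(m^2 - 2*m - 15) = (m - 2)*(m - 1)*(m + 3)*(m - 5)
(3) = (a)*(a^2 - a - 2) = a*(a - 2)*(a + 1)
(4) = (t + 2)*(t^3 - 5*t^2 + 4*t) = (t - 4)*(t + 2)*(t^2 - t) = t*(t - 4)*(t + 2)*(t - 1)
(5) = (r + 3)*(r - 4)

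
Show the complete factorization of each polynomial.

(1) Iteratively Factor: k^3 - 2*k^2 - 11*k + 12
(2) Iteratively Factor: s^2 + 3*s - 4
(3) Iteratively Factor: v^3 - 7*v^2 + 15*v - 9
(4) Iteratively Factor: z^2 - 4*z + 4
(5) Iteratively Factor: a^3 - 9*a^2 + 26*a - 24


(1) = (k - 1)*(k^2 - k - 12) = (k - 4)*(k - 1)*(k + 3)
(2) = (s - 1)*(s + 4)
(3) = (v - 3)*(v^2 - 4*v + 3) = (v - 3)*(v - 1)*(v - 3)
(4) = (z - 2)*(z - 2)
(5) = (a - 2)*(a^2 - 7*a + 12) = (a - 4)*(a - 2)*(a - 3)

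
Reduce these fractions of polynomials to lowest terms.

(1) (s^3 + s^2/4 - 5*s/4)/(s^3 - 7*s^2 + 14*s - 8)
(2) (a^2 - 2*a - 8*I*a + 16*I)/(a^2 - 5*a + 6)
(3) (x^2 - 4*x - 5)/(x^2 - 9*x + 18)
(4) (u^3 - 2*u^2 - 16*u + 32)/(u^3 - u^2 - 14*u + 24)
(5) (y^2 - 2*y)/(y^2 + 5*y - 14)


(1) = (4*s^2 + 5*s)/(4*s^2 - 24*s + 32)
(2) = (a - 8*I)/(a - 3)
(3) = (x^2 - 4*x - 5)/(x^2 - 9*x + 18)
(4) = (u - 4)/(u - 3)
(5) = y/(y + 7)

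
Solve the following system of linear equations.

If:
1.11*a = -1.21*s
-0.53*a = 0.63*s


Then:
a = 0.00
s = 0.00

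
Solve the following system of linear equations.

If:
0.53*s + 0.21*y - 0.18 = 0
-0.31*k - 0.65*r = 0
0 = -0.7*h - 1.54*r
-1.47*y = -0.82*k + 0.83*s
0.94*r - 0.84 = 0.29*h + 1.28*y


Then:
h = -0.33
k = -0.31
r = 0.15
s = 0.53
y = -0.47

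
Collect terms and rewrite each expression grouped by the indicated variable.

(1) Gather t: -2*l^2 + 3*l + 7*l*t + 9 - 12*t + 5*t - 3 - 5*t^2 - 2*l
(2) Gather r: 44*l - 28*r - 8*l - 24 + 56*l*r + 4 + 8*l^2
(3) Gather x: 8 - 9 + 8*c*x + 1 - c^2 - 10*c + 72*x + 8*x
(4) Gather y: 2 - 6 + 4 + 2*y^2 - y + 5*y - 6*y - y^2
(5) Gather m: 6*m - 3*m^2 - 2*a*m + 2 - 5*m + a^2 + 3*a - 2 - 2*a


(1) = -2*l^2 + l - 5*t^2 + t*(7*l - 7) + 6
(2) = 8*l^2 + 36*l + r*(56*l - 28) - 20
(3) = -c^2 - 10*c + x*(8*c + 80)
(4) = y^2 - 2*y
(5) = a^2 + a - 3*m^2 + m*(1 - 2*a)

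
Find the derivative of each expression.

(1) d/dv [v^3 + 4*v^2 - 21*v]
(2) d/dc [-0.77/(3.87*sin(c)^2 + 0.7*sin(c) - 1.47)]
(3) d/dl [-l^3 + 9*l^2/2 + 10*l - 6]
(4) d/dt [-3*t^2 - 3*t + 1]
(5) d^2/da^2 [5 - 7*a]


(1) = 3*v^2 + 8*v - 21
(2) = (5.9598*sin(c) + 0.539)*cos(c)/(3.87*sin(c)^2 + 0.7*sin(c) - 1.47)^2
(3) = -3*l^2 + 9*l + 10
(4) = -6*t - 3
(5) = 0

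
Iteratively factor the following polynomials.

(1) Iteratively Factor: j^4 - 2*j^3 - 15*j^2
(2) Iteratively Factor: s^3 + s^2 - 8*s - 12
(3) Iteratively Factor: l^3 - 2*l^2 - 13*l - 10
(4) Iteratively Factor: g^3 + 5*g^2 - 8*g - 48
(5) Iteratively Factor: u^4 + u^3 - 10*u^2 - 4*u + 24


(1) = (j)*(j^3 - 2*j^2 - 15*j) = j^2*(j^2 - 2*j - 15) = j^2*(j - 5)*(j + 3)
(2) = (s + 2)*(s^2 - s - 6) = (s - 3)*(s + 2)*(s + 2)
(3) = (l + 2)*(l^2 - 4*l - 5) = (l - 5)*(l + 2)*(l + 1)
(4) = (g + 4)*(g^2 + g - 12) = (g + 4)^2*(g - 3)
(5) = (u + 2)*(u^3 - u^2 - 8*u + 12) = (u + 2)*(u + 3)*(u^2 - 4*u + 4) = (u - 2)*(u + 2)*(u + 3)*(u - 2)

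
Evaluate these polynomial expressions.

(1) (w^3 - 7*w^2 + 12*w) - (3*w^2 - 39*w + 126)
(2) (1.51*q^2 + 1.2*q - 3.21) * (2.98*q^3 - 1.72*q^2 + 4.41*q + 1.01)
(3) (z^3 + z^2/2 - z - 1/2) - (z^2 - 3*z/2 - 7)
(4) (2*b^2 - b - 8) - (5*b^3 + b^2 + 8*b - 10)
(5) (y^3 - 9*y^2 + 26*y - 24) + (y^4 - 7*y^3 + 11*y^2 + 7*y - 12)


(1) = w^3 - 10*w^2 + 51*w - 126
(2) = 4.4998*q^5 + 0.9788*q^4 - 4.9707*q^3 + 12.3383*q^2 - 12.9441*q - 3.2421
(3) = z^3 - z^2/2 + z/2 + 13/2
(4) = -5*b^3 + b^2 - 9*b + 2
(5) = y^4 - 6*y^3 + 2*y^2 + 33*y - 36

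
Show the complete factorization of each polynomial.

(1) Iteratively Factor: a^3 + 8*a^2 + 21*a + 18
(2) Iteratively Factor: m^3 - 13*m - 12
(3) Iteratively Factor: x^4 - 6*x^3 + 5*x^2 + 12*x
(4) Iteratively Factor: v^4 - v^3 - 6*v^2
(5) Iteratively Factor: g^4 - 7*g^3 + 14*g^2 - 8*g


(1) = (a + 2)*(a^2 + 6*a + 9) = (a + 2)*(a + 3)*(a + 3)
(2) = (m + 1)*(m^2 - m - 12) = (m - 4)*(m + 1)*(m + 3)
(3) = (x)*(x^3 - 6*x^2 + 5*x + 12) = x*(x - 4)*(x^2 - 2*x - 3) = x*(x - 4)*(x - 3)*(x + 1)
(4) = (v + 2)*(v^3 - 3*v^2) = (v - 3)*(v + 2)*(v^2) = v*(v - 3)*(v + 2)*(v)
(5) = (g - 1)*(g^3 - 6*g^2 + 8*g) = g*(g - 1)*(g^2 - 6*g + 8) = g*(g - 4)*(g - 1)*(g - 2)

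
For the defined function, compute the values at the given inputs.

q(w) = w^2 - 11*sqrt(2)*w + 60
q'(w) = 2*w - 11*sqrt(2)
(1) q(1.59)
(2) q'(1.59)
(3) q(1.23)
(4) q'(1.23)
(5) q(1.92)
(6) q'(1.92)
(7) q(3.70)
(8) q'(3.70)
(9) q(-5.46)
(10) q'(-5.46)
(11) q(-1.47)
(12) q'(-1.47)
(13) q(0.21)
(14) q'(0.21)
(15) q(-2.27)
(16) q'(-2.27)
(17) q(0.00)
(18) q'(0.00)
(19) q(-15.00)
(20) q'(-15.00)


(1) = 37.79
(2) = -12.38
(3) = 42.38
(4) = -13.10
(5) = 33.82
(6) = -11.72
(7) = 16.13
(8) = -8.16
(9) = 174.75
(10) = -26.48
(11) = 85.03
(12) = -18.50
(13) = 56.78
(14) = -15.14
(15) = 100.47
(16) = -20.10
(17) = 60.00
(18) = -15.56
(19) = 518.35
(20) = -45.56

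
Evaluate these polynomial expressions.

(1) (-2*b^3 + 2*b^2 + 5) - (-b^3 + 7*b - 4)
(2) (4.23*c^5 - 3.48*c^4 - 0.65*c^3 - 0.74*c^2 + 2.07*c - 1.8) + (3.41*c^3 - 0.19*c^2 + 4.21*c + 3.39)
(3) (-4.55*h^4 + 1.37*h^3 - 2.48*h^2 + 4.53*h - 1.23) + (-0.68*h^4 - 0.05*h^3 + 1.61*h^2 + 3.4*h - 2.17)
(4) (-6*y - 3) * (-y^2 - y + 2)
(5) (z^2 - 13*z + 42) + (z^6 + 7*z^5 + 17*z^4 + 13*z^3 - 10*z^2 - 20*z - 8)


(1) = -b^3 + 2*b^2 - 7*b + 9
(2) = 4.23*c^5 - 3.48*c^4 + 2.76*c^3 - 0.93*c^2 + 6.28*c + 1.59
(3) = -5.23*h^4 + 1.32*h^3 - 0.87*h^2 + 7.93*h - 3.4
(4) = 6*y^3 + 9*y^2 - 9*y - 6
(5) = z^6 + 7*z^5 + 17*z^4 + 13*z^3 - 9*z^2 - 33*z + 34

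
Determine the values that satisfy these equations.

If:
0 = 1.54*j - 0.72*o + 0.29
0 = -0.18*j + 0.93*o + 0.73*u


Then:
j = -0.403500690925841*u - 0.20704744357439
o = -0.86304314448027*u - 0.0400736987563335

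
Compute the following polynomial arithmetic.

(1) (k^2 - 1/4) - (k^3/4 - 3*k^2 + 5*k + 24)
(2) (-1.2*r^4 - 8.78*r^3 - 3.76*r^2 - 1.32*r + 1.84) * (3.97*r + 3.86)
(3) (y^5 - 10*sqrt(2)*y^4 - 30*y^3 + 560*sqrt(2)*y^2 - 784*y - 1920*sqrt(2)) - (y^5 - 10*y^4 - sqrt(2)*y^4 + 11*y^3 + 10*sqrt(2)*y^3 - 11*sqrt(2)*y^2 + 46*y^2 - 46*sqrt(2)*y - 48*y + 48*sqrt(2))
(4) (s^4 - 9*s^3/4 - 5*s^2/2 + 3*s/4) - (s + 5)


(1) = -k^3/4 + 4*k^2 - 5*k - 97/4
(2) = -4.764*r^5 - 39.4886*r^4 - 48.818*r^3 - 19.754*r^2 + 2.2096*r + 7.1024
(3) = -9*sqrt(2)*y^4 + 10*y^4 - 41*y^3 - 10*sqrt(2)*y^3 - 46*y^2 + 571*sqrt(2)*y^2 - 736*y + 46*sqrt(2)*y - 1968*sqrt(2)
(4) = s^4 - 9*s^3/4 - 5*s^2/2 - s/4 - 5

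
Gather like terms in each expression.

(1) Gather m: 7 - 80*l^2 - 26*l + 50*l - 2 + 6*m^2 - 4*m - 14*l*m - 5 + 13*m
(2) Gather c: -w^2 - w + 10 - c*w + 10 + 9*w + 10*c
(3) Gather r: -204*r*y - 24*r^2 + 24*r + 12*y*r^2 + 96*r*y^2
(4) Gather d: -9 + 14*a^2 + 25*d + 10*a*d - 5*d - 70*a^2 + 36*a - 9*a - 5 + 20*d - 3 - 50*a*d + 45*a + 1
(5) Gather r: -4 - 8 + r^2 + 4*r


(1) = -80*l^2 + 24*l + 6*m^2 + m*(9 - 14*l)
(2) = c*(10 - w) - w^2 + 8*w + 20
(3) = r^2*(12*y - 24) + r*(96*y^2 - 204*y + 24)
(4) = -56*a^2 + 72*a + d*(40 - 40*a) - 16
(5) = r^2 + 4*r - 12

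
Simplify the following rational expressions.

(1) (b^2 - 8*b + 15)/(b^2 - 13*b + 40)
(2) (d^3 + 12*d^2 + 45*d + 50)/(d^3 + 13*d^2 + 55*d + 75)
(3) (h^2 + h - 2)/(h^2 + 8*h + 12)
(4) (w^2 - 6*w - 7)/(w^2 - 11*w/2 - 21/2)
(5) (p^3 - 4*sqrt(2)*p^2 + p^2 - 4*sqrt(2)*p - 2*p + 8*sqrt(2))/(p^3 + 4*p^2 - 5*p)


(1) = (b - 3)/(b - 8)
(2) = (d + 2)/(d + 3)
(3) = (h - 1)/(h + 6)
(4) = (2*w + 2)/(2*w + 3)
(5) = (p^2 + p*(2 - 4*sqrt(2)) - 8*sqrt(2))/(p^2 + 5*p)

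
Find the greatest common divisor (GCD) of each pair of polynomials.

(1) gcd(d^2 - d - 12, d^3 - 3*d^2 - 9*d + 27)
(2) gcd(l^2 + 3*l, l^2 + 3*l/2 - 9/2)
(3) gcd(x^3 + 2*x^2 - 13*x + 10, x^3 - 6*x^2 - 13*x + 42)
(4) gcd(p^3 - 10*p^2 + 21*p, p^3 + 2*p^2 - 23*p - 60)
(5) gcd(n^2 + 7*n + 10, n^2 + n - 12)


(1) = d + 3
(2) = gcd(l*(l + 3), (l - 3/2)*(l + 3)) = l + 3
(3) = gcd((x - 2)*(x - 1)*(x + 5), (x - 7)*(x - 2)*(x + 3)) = x - 2
(4) = 1
(5) = 1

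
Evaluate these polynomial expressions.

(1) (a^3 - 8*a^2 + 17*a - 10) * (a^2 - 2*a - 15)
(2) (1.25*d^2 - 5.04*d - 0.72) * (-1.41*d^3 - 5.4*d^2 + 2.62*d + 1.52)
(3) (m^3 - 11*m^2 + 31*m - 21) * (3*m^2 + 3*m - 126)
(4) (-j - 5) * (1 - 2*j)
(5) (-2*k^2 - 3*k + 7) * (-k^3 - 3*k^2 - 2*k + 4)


(1) = a^5 - 10*a^4 + 18*a^3 + 76*a^2 - 235*a + 150
(2) = -1.7625*d^5 + 0.3564*d^4 + 31.5062*d^3 - 7.4168*d^2 - 9.5472*d - 1.0944
(3) = 3*m^5 - 30*m^4 - 66*m^3 + 1416*m^2 - 3969*m + 2646
(4) = 2*j^2 + 9*j - 5
(5) = 2*k^5 + 9*k^4 + 6*k^3 - 23*k^2 - 26*k + 28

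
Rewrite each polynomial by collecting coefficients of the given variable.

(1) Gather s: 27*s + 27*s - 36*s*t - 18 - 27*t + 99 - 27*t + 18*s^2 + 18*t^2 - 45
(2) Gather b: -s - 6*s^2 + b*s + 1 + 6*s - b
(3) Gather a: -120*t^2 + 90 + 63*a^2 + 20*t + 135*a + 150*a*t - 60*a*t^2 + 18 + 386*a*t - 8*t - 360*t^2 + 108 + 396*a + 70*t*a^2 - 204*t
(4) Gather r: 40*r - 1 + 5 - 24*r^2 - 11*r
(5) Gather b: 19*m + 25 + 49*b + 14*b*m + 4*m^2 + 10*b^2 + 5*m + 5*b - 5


(1) = 18*s^2 + s*(54 - 36*t) + 18*t^2 - 54*t + 36
(2) = b*(s - 1) - 6*s^2 + 5*s + 1
(3) = a^2*(70*t + 63) + a*(-60*t^2 + 536*t + 531) - 480*t^2 - 192*t + 216
(4) = -24*r^2 + 29*r + 4
(5) = 10*b^2 + b*(14*m + 54) + 4*m^2 + 24*m + 20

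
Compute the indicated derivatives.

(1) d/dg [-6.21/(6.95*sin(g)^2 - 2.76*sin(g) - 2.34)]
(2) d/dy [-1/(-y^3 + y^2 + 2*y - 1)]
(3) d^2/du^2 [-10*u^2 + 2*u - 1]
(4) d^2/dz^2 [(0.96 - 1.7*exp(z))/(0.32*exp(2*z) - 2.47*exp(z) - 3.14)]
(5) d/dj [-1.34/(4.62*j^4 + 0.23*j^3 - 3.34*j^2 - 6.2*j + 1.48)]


(1) = (86.319*sin(g) - 17.1396)*cos(g)/(-6.95*sin(g)^2 + 2.76*sin(g) + 2.34)^2
(2) = (-3*y^2 + 2*y + 2)/(y^3 - y^2 - 2*y + 1)^2
(3) = -20
(4) = (-0.17408*exp(4*z) - 0.950464*exp(3*z) - 12.525312*exp(2*z) + 22.900156*exp(z) - 24.206888)*exp(z)/(0.032768*exp(6*z) - 0.758784*exp(5*z) + 4.892256*exp(4*z) - 0.178087*exp(3*z) - 48.005262*exp(2*z) - 73.059636*exp(z) - 30.959144)
(5) = (24.7632*j^3 + 0.9246*j^2 - 8.9512*j - 8.308)/(4.62*j^4 + 0.23*j^3 - 3.34*j^2 - 6.2*j + 1.48)^2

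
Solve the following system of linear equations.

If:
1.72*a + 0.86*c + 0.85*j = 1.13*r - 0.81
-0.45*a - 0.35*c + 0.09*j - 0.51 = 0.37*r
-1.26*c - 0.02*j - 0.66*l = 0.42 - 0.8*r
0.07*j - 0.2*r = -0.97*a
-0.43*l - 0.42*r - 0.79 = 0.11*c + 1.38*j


Then:
a = -0.07
c = -0.96
j = -0.52
l = 0.59
r = -0.51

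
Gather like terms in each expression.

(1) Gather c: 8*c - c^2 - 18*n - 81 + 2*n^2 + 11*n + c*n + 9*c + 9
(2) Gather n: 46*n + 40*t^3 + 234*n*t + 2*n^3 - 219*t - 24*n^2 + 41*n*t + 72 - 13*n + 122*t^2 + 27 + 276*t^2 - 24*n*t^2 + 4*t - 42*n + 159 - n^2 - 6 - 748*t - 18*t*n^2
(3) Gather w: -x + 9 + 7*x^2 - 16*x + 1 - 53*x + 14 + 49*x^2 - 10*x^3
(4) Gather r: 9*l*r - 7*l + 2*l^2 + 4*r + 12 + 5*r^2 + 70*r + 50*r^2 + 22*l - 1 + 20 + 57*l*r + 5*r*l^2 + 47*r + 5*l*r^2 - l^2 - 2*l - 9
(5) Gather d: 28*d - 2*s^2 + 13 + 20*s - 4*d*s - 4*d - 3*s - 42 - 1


(1) = -c^2 + c*(n + 17) + 2*n^2 - 7*n - 72
(2) = 2*n^3 + n^2*(-18*t - 25) + n*(-24*t^2 + 275*t - 9) + 40*t^3 + 398*t^2 - 963*t + 252
(3) = -10*x^3 + 56*x^2 - 70*x + 24
(4) = l^2 + 13*l + r^2*(5*l + 55) + r*(5*l^2 + 66*l + 121) + 22
(5) = d*(24 - 4*s) - 2*s^2 + 17*s - 30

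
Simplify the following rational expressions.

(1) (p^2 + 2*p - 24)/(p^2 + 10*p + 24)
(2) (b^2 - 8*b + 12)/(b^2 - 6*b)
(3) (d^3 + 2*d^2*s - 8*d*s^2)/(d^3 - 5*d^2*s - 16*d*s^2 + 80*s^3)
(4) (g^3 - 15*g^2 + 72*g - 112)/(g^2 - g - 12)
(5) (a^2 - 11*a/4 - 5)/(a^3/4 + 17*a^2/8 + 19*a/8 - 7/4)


(1) = (p - 4)/(p + 4)
(2) = (b - 2)/b
(3) = (d^2 - 2*d*s)/(d^2 - 9*d*s + 20*s^2)
(4) = (g^2 - 11*g + 28)/(g + 3)
(5) = (8*a^2 - 22*a - 40)/(2*a^3 + 17*a^2 + 19*a - 14)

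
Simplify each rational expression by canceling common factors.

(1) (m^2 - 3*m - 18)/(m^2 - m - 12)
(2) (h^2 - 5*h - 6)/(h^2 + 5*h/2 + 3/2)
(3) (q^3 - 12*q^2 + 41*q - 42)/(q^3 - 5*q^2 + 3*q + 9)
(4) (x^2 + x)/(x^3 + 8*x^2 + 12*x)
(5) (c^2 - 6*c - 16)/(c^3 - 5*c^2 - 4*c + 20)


(1) = (m - 6)/(m - 4)
(2) = (2*h - 12)/(2*h + 3)
(3) = (q^2 - 9*q + 14)/(q^2 - 2*q - 3)
(4) = (x + 1)/(x^2 + 8*x + 12)
(5) = (c - 8)/(c^2 - 7*c + 10)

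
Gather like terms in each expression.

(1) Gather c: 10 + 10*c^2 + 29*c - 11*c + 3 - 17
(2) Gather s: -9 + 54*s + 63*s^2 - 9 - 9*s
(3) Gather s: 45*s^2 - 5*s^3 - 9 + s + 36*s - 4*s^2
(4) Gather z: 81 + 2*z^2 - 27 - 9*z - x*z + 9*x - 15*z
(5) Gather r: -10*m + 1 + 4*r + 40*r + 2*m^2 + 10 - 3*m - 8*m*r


(1) = 10*c^2 + 18*c - 4
(2) = 63*s^2 + 45*s - 18
(3) = -5*s^3 + 41*s^2 + 37*s - 9
(4) = 9*x + 2*z^2 + z*(-x - 24) + 54
(5) = 2*m^2 - 13*m + r*(44 - 8*m) + 11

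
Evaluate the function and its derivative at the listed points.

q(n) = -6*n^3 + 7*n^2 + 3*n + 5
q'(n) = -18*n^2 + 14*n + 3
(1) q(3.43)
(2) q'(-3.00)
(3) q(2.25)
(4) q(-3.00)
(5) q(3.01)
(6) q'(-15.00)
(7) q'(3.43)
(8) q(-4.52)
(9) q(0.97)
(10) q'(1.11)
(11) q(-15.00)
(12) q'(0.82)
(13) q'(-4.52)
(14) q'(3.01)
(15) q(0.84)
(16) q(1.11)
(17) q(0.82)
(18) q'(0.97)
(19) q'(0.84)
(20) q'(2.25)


(1) = -144.48
(2) = -201.00
(3) = -21.16
(4) = 221.00
(5) = -86.17
(6) = -4257.00
(7) = -160.75
(8) = 688.53
(9) = 9.02
(10) = -3.64
(11) = 21785.00
(12) = 2.38
(13) = -428.03
(14) = -117.94
(15) = 8.90
(16) = 8.75
(17) = 8.86
(18) = -0.36
(19) = 2.06
(20) = -56.62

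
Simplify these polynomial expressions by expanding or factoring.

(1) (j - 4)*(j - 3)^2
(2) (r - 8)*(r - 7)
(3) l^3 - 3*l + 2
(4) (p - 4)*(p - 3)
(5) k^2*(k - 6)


(1) = j^3 - 10*j^2 + 33*j - 36
(2) = r^2 - 15*r + 56
(3) = (l - 1)^2*(l + 2)
(4) = p^2 - 7*p + 12
(5) = k^3 - 6*k^2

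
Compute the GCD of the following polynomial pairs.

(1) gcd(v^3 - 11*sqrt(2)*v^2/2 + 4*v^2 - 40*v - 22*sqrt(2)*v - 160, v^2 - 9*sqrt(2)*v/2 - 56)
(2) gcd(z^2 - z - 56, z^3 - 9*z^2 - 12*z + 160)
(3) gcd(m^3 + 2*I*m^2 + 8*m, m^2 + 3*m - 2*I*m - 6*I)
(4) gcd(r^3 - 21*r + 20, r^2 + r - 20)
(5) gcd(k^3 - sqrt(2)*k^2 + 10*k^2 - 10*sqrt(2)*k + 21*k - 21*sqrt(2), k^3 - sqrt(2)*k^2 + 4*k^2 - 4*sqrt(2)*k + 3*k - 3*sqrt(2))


(1) = v - 8*sqrt(2)
(2) = gcd((z - 8)*(z + 7), (z - 8)*(z - 5)*(z + 4)) = z - 8
(3) = m - 2*I
(4) = gcd((r - 4)*(r - 1)*(r + 5), (r - 4)*(r + 5)) = r^2 + r - 20
(5) = gcd((k + 3)*(k + 7)*(k - sqrt(2)), (k + 1)*(k + 3)*(k - sqrt(2))) = k^2 + k*(3 - sqrt(2)) - 3*sqrt(2)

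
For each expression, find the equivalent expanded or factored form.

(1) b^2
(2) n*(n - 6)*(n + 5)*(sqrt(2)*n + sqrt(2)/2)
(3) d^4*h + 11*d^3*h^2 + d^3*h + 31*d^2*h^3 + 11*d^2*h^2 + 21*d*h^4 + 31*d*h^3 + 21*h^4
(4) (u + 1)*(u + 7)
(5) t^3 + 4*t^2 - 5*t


(1) = b^2
(2) = sqrt(2)*n^4 - sqrt(2)*n^3/2 - 61*sqrt(2)*n^2/2 - 15*sqrt(2)*n
(3) = (d + h)*(d + 3*h)*(d + 7*h)*(d*h + h)
(4) = u^2 + 8*u + 7
(5) = t*(t - 1)*(t + 5)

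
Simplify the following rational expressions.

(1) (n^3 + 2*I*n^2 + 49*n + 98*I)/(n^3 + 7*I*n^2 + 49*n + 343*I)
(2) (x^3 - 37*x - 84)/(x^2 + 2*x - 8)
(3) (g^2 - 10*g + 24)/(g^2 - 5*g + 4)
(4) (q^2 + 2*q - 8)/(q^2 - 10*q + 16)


(1) = (n + 2*I)/(n + 7*I)
(2) = (x^2 - 4*x - 21)/(x - 2)
(3) = (g - 6)/(g - 1)
(4) = (q + 4)/(q - 8)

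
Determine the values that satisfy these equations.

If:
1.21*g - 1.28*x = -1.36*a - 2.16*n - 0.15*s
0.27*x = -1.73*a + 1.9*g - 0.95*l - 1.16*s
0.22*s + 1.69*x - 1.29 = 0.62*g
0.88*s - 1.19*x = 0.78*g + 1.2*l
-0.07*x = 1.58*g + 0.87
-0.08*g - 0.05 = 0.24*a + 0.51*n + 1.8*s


Then:
a = -0.39
g = -0.58
l = -0.36
n = 0.92
s = -0.21
x = 0.58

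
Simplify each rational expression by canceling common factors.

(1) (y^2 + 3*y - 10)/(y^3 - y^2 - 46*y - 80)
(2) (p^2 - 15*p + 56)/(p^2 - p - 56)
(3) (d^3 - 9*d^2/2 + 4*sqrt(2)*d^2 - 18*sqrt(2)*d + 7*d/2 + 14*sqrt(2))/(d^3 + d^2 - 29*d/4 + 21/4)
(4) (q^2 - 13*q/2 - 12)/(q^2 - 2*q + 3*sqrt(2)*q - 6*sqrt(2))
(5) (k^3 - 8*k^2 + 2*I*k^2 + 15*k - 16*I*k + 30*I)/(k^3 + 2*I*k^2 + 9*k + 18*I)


(1) = (y - 2)/(y^2 - 6*y - 16)
(2) = (p - 7)/(p + 7)
(3) = (8*d^2 + d*(-28 + 32*sqrt(2)) - 112*sqrt(2))/(8*d^2 + 16*d - 42)
(4) = (2*q^2 - 13*q - 24)/(2*q^2 + q*(-4 + 6*sqrt(2)) - 12*sqrt(2))
(5) = (k^2 - 8*k + 15)/(k^2 + 9)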